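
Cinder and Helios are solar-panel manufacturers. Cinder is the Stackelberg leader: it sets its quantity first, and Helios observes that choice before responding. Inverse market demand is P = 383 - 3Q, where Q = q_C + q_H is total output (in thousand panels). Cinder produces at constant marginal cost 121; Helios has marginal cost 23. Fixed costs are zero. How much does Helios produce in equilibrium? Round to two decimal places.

The follower Helios best-responds to any q_C: π_H = (383 - 3Q)q_H - 23q_H.
Follower FOC: 360 - 3q_C - 6q_H = 0, so q_H(q_C) = (360 - 3q_C)/6.
Cinder substitutes q_H(q_C) into its own profit: π_C = q_C(383 - 3q_C - (360 - 3q_C)/2) - 121q_C = (203 - (3/2)q_C)q_C - 121q_C.
Maximising: ∂π_C/∂q_C = 82 - 3q_C = 0, giving q_C = 82/3.
Then q_H = (360 - 3·(82/3))/6 = 139/3.

46.33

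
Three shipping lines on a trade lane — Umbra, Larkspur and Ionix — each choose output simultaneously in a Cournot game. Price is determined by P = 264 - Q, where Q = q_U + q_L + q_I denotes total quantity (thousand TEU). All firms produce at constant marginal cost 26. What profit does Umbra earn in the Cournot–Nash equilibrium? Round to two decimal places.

3540.25

A representative firm's profit is π_i = q_i(264 - Q) - 26q_i.
First-order condition (treating rivals' output as given): 238 - 2q_i - Σ_{j≠i} q_j = 0.
By symmetry each firm produces the same amount; substituting Σ_{j≠i} q_j = 2q_i yields q_i = 238/4 = 119/2.
Price P = 264 - 357/2 = 171/2.
Umbra's profit: (171/2 - 26)·(119/2) = 3540.2500.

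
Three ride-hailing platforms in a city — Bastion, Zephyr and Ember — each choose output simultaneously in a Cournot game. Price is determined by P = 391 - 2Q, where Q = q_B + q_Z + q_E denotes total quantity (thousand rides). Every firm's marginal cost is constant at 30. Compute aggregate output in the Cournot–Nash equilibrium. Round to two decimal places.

135.38

Each firm earns π_i = (391 - 2Q)q_i - 30q_i.
Setting ∂π_i/∂q_i = 0 with rivals' quantities fixed: 361 - 4q_i - 2·Σ_{j≠i} q_j = 0.
By symmetry each firm produces the same amount; substituting Σ_{j≠i} q_j = 2q_i yields q_i = 361/8.
Total output Q = 361/8 + 361/8 + 361/8 = 1083/8.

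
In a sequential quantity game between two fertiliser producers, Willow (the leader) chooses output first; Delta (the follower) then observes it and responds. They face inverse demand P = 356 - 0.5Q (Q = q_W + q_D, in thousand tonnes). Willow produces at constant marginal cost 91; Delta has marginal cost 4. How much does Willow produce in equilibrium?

178

Solve by backward induction. Given q_W, the follower Delta maximises π_D = (356 - (1/2)q_W - (1/2)q_D)q_D - 4q_D.
Setting the follower's marginal profit to zero, 352 - (1/2)q_W - q_D = 0, i.e. q_D = (352 - (1/2)q_W).
The leader anticipates this reaction. Substituting into P = 356 - 0.5Q gives P = 180 - (1/4)q_W, so π_W = (180 - (1/4)q_W)q_W - 91q_W.
Leader FOC: 89 - (1/2)q_W = 0, so q_W = 178.
Then q_D = (352 - (1/2)·178) = 263.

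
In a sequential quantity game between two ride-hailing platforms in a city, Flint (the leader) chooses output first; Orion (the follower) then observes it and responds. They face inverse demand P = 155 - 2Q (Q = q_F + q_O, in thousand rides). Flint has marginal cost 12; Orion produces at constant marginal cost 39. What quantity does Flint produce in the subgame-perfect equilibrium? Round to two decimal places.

42.50

The follower Orion best-responds to any q_F: π_O = (155 - 2Q)q_O - 39q_O.
∂π_O/∂q_O = 116 - 2q_F - 4q_O = 0 gives the reaction function q_O = (116 - 2q_F)/4.
The leader anticipates this reaction. Substituting into P = 155 - 2Q gives P = 97 - q_F, so π_F = (97 - q_F)q_F - 12q_F.
Maximising: ∂π_F/∂q_F = 85 - 2q_F = 0, giving q_F = 85/2.
Then q_O = (116 - 2·(85/2))/4 = 31/4.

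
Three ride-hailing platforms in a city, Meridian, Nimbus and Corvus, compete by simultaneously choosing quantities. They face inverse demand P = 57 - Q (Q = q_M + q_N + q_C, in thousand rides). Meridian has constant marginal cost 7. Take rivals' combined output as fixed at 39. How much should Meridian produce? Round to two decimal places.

5.50

With rivals' combined output fixed at 39, Meridian's profit is π_M = (57 - 39 - q_M)q_M - (7q_M) = (18 - q_M)q_M - (7q_M).
∂π_M/∂q_M = 11 - 2q_M = 0, so q_M = 11/2.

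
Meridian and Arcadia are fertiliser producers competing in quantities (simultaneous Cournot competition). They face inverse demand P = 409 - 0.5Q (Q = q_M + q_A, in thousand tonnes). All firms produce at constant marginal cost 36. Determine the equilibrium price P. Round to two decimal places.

A representative firm's profit is π_i = q_i(409 - 0.5Q) - 36q_i.
Setting ∂π_i/∂q_i = 0 with rivals' quantities fixed: 373 - q_i - (1/2)q_j = 0.
By symmetry each firm produces the same amount; substituting q_j = q_i yields q_i = 373/(3/2) = 746/3.
Total output Q = 1492/3, so price P = 409 - (1/2)·(1492/3) = 481/3.

160.33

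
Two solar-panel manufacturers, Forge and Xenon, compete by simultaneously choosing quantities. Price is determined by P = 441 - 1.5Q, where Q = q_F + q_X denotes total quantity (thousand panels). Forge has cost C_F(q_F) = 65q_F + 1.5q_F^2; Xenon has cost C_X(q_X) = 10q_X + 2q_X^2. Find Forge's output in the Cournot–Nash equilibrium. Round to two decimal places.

49.95

Forge's profit: π_F = (441 - 1.5Q)q_F - (65q_F + (3/2)q_F²). Setting ∂π_F/∂q_F = 0: 376 - 6q_F - (3/2)(q_X) = 0.
Xenon's profit: π_X = (441 - 1.5Q)q_X - (10q_X + 2q_X²). Setting ∂π_X/∂q_X = 0: 431 - 7q_X - (3/2)(q_F) = 0.
Best responses: q_F = (376 - (3/2)q_X)/6, q_X = (431 - (3/2)q_F)/7.
Solving the pair: q_F = 49.9497, q_X = 50.8679.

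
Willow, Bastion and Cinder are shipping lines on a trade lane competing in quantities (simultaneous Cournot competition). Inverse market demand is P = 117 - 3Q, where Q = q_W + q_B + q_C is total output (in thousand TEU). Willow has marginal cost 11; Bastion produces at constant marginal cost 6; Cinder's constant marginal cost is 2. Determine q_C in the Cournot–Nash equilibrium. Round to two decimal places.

Willow's profit: π_W = (117 - 3Q)q_W - (11q_W). Setting ∂π_W/∂q_W = 0: 106 - 6q_W - 3(q_B + q_C) = 0.
Bastion's profit: π_B = (117 - 3Q)q_B - (6q_B). Setting ∂π_B/∂q_B = 0: 111 - 6q_B - 3(q_W + q_C) = 0.
Cinder's profit: π_C = (117 - 3Q)q_C - (2q_C). Setting ∂π_C/∂q_C = 0: 115 - 6q_C - 3(q_W + q_B) = 0.
Adding the 3 conditions: 332 − 6Q − 6Q = 0, i.e. Q = 83/3.
Back-substituting: q_W = (106 − 83)/3 = 23/3, q_B = (111 − 83)/3 = 28/3, q_C = (115 − 83)/3 = 32/3.

10.67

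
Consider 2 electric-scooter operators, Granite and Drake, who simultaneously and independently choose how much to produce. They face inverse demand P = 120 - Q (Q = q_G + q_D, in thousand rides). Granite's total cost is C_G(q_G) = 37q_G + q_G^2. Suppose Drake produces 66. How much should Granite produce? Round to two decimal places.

With the rival's output fixed at 66, Granite's profit is π_G = (120 - 66 - q_G)q_G - (37q_G + q_G²) = (54 - q_G)q_G - (37q_G + q_G²).
∂π_G/∂q_G = 17 - 4q_G = 0, so q_G = 17/4.

4.25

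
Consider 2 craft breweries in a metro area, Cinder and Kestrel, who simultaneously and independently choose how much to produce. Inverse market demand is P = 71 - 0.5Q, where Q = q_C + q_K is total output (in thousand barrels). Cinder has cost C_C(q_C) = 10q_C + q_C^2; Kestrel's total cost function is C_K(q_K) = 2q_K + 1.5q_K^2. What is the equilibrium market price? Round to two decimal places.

54.57

Cinder's profit: π_C = (71 - 0.5Q)q_C - (10q_C + q_C²). Setting ∂π_C/∂q_C = 0: 61 - 3q_C - (1/2)(q_K) = 0.
Kestrel's first-order condition: 69 - 4q_K - (1/2)(q_C) = 0.
Best responses: q_C = (61 - (1/2)q_K)/3, q_K = (69 - (1/2)q_C)/4.
Solving the pair: q_C = 838/47, q_K = 706/47.
Total output Q = 1544/47, so price P = 71 - (1/2)·(1544/47) = 54.5745.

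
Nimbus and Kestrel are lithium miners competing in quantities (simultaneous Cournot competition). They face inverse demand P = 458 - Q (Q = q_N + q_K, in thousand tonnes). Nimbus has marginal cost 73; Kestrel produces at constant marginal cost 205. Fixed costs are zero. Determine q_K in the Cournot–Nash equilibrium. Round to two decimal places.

Nimbus's profit: π_N = (458 - Q)q_N - (73q_N). Setting ∂π_N/∂q_N = 0: 385 - 2q_N - (q_K) = 0.
Kestrel's profit: π_K = (458 - Q)q_K - (205q_K). Setting ∂π_K/∂q_K = 0: 253 - 2q_K - (q_N) = 0.
So q_N = (385 - q_K)/2 and q_K = (253 - q_N)/2.
Substituting one into the other gives q_N = 517/3 and q_K = 121/3.

40.33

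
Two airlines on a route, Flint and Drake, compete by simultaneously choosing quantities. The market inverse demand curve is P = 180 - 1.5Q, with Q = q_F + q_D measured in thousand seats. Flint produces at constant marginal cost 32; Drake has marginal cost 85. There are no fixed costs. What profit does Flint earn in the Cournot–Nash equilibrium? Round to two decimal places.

2992.67

Flint's profit: π_F = (180 - 1.5Q)q_F - (32q_F). Setting ∂π_F/∂q_F = 0: 148 - 3q_F - (3/2)(q_D) = 0.
Drake's first-order condition: 95 - 3q_D - (3/2)(q_F) = 0.
Rearranging gives the reaction functions q_F = (148 - (3/2)q_D)/3 and q_D = (95 - (3/2)q_F)/3.
Substituting one into the other gives q_F = 134/3 and q_D = 28/3.
Price P = 180 - (3/2)·54 = 99.
Flint's profit: (99 - 32)·(134/3) = 2992.6667.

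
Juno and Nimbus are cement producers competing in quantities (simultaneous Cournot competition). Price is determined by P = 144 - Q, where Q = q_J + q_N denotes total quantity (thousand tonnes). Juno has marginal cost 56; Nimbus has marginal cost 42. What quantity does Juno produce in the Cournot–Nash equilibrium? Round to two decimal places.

24.67

Juno's profit: π_J = (144 - Q)q_J - (56q_J). Setting ∂π_J/∂q_J = 0: 88 - 2q_J - (q_N) = 0.
Nimbus's first-order condition: 102 - 2q_N - (q_J) = 0.
Rearranging gives the reaction functions q_J = (88 - q_N)/2 and q_N = (102 - q_J)/2.
Solving the pair: q_J = 74/3, q_N = 116/3.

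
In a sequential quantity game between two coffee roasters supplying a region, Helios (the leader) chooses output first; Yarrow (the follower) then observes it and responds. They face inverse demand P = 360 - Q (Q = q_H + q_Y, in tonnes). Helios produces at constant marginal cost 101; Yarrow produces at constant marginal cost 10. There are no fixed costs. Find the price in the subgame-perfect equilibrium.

143

Solve by backward induction. Given q_H, the follower Yarrow maximises π_Y = (360 - q_H - q_Y)q_Y - 10q_Y.
Follower FOC: 350 - q_H - 2q_Y = 0, so q_Y(q_H) = (350 - q_H)/2.
The leader anticipates this reaction. Substituting into P = 360 - Q gives P = 185 - (1/2)q_H, so π_H = (185 - (1/2)q_H)q_H - 101q_H.
Leader FOC: 84 - q_H = 0, so q_H = 84.
Then q_Y = (350 - 84)/2 = 133.
Total output Q = 217, so price P = 360 - 217 = 143.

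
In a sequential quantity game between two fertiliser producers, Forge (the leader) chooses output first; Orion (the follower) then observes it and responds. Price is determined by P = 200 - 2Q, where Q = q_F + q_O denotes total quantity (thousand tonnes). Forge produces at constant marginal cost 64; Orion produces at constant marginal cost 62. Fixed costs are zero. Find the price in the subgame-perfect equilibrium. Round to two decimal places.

97.50

The follower Orion best-responds to any q_F: π_O = (200 - 2Q)q_O - 62q_O.
Follower FOC: 138 - 2q_F - 4q_O = 0, so q_O(q_F) = (138 - 2q_F)/4.
The leader anticipates this reaction. Substituting into P = 200 - 2Q gives P = 131 - q_F, so π_F = (131 - q_F)q_F - 64q_F.
Leader FOC: 67 - 2q_F = 0, so q_F = 67/2.
Then q_O = (138 - 2·(67/2))/4 = 71/4.
Total output Q = 205/4, so price P = 200 - 2·(205/4) = 195/2.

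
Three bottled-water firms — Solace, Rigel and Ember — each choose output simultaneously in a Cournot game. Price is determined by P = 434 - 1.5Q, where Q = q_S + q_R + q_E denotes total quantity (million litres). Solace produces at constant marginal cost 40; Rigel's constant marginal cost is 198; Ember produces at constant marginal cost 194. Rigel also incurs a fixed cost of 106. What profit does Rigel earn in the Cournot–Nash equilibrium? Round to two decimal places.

Solace's profit: π_S = (434 - 1.5Q)q_S - (40q_S). Setting ∂π_S/∂q_S = 0: 394 - 3q_S - (3/2)(q_R + q_E) = 0.
Rigel's profit: π_R = (434 - 1.5Q)q_R - (198q_R). Setting ∂π_R/∂q_R = 0: 236 - 3q_R - (3/2)(q_S + q_E) = 0.
Ember's first-order condition: 240 - 3q_E - (3/2)(q_S + q_R) = 0.
Summing all 3 equations gives 870 − 6Q = 0, hence Q = 145.
Back-substituting: q_S = (394 − 435/2)/(3/2) = 353/3, q_R = (236 − 435/2)/(3/2) = 37/3, q_E = (240 − 435/2)/(3/2) = 15.
Price P = 434 - (3/2)·145 = 433/2.
Rigel's profit: (433/2 - 198)·(37/3) - 106 = 733/6.

122.17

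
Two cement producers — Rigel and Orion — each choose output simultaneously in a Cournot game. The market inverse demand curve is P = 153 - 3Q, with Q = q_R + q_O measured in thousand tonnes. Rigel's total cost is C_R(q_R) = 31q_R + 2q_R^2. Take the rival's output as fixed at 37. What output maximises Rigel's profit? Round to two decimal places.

With the rival's output fixed at 37, Rigel's profit is π_R = (153 - 3·37 - 3q_R)q_R - (31q_R + 2q_R²) = (42 - 3q_R)q_R - (31q_R + 2q_R²).
∂π_R/∂q_R = 11 - 10q_R = 0, so q_R = 11/10.

1.10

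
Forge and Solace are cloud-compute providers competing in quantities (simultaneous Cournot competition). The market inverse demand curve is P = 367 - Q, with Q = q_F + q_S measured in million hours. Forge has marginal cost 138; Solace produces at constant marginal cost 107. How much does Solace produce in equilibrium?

Forge's profit: π_F = (367 - Q)q_F - (138q_F). Setting ∂π_F/∂q_F = 0: 229 - 2q_F - (q_S) = 0.
Solace's first-order condition: 260 - 2q_S - (q_F) = 0.
Best responses: q_F = (229 - q_S)/2, q_S = (260 - q_F)/2.
Substituting one into the other gives q_F = 66 and q_S = 97.

97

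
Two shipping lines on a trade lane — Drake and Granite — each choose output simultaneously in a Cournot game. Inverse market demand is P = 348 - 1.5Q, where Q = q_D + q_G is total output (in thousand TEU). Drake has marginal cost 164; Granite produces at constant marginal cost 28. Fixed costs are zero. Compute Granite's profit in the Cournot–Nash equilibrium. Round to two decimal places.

Drake's profit: π_D = (348 - 1.5Q)q_D - (164q_D). Setting ∂π_D/∂q_D = 0: 184 - 3q_D - (3/2)(q_G) = 0.
Granite's profit: π_G = (348 - 1.5Q)q_G - (28q_G). Setting ∂π_G/∂q_G = 0: 320 - 3q_G - (3/2)(q_D) = 0.
Rearranging gives the reaction functions q_D = (184 - (3/2)q_G)/3 and q_G = (320 - (3/2)q_D)/3.
Substituting one into the other gives q_D = 32/3 and q_G = 304/3.
Price P = 348 - (3/2)·112 = 180.
Granite's profit: (180 - 28)·(304/3) = 15402.6667.

15402.67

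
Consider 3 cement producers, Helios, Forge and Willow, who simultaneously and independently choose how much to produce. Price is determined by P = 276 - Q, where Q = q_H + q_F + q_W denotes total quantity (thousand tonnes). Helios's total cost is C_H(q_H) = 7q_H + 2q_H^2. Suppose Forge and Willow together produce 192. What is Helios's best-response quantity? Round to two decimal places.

With rivals' combined output fixed at 192, Helios's profit is π_H = (276 - 192 - q_H)q_H - (7q_H + 2q_H²) = (84 - q_H)q_H - (7q_H + 2q_H²).
∂π_H/∂q_H = 77 - 6q_H = 0, so q_H = 77/6.

12.83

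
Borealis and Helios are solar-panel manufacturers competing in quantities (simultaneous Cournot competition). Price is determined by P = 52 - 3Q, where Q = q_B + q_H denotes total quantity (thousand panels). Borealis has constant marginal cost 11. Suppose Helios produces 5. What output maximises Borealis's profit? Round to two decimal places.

4.33

With the rival's output fixed at 5, Borealis's profit is π_B = (52 - 3·5 - 3q_B)q_B - (11q_B) = (37 - 3q_B)q_B - (11q_B).
∂π_B/∂q_B = 26 - 6q_B = 0, so q_B = 13/3.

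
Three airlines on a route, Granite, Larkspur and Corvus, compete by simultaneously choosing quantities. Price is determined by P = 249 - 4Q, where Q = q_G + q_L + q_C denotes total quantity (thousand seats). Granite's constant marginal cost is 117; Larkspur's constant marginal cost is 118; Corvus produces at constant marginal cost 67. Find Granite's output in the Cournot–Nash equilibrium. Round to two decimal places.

Granite's profit: π_G = (249 - 4Q)q_G - (117q_G). Setting ∂π_G/∂q_G = 0: 132 - 8q_G - 4(q_L + q_C) = 0.
Larkspur's first-order condition: 131 - 8q_L - 4(q_G + q_C) = 0.
Corvus's profit: π_C = (249 - 4Q)q_C - (67q_C). Setting ∂π_C/∂q_C = 0: 182 - 8q_C - 4(q_G + q_L) = 0.
Adding the 3 conditions: 445 − 8Q − 8Q = 0, i.e. Q = 445/16.
Back-substituting: q_G = (132 − 445/4)/4 = 83/16, q_L = (131 − 445/4)/4 = 79/16, q_C = (182 − 445/4)/4 = 283/16.

5.19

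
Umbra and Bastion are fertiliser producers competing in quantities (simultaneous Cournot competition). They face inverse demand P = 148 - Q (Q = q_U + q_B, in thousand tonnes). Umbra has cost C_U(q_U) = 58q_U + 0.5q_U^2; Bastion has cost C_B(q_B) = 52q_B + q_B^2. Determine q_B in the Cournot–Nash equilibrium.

Umbra's profit: π_U = (148 - Q)q_U - (58q_U + (1/2)q_U²). Setting ∂π_U/∂q_U = 0: 90 - 3q_U - (q_B) = 0.
Bastion's first-order condition: 96 - 4q_B - (q_U) = 0.
So q_U = (90 - q_B)/3 and q_B = (96 - q_U)/4.
Substituting one into the other gives q_U = 24 and q_B = 18.

18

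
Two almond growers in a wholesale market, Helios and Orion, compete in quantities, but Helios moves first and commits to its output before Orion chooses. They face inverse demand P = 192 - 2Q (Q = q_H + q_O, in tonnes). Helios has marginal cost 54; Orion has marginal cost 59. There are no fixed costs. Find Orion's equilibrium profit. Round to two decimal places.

The follower Orion best-responds to any q_H: π_O = (192 - 2Q)q_O - 59q_O.
Follower FOC: 133 - 2q_H - 4q_O = 0, so q_O(q_H) = (133 - 2q_H)/4.
The leader anticipates this reaction. Substituting into P = 192 - 2Q gives P = 251/2 - q_H, so π_H = (251/2 - q_H)q_H - 54q_H.
Maximising: ∂π_H/∂q_H = 143/2 - 2q_H = 0, giving q_H = 143/4.
Then q_O = (133 - 2·(143/4))/4 = 123/8.
Price P = 192 - 2·(409/8) = 359/4.
Orion's profit: (359/4 - 59)·(123/8) = 472.7813.

472.78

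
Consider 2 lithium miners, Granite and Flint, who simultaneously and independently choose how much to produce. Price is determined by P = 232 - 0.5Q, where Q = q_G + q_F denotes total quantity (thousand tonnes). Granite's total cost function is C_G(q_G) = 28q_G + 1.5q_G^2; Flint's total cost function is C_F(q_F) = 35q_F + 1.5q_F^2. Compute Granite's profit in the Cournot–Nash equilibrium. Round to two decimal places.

4150.62

Granite's profit: π_G = (232 - 0.5Q)q_G - (28q_G + (3/2)q_G²). Setting ∂π_G/∂q_G = 0: 204 - 4q_G - (1/2)(q_F) = 0.
Flint's profit: π_F = (232 - 0.5Q)q_F - (35q_F + (3/2)q_F²). Setting ∂π_F/∂q_F = 0: 197 - 4q_F - (1/2)(q_G) = 0.
Best responses: q_G = (204 - (1/2)q_F)/4, q_F = (197 - (1/2)q_G)/4.
Substituting one into the other gives q_G = 410/9 and q_F = 392/9.
Price P = 232 - (1/2)·(802/9) = 1687/9.
Granite's profit: (1687/9)·(410/9) - 28·(410/9) - (3/2)(410/9)² = 4150.6173.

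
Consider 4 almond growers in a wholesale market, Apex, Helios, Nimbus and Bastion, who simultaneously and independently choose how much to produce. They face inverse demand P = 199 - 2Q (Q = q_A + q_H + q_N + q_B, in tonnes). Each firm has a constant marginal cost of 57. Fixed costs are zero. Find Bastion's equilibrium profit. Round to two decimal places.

Each firm earns π_i = (199 - 2Q)q_i - 57q_i.
First-order condition (treating rivals' output as given): 142 - 4q_i - 2·Σ_{j≠i} q_j = 0.
By symmetry each firm produces the same amount; substituting Σ_{j≠i} q_j = 3q_i yields q_i = 142/10 = 71/5.
Price P = 199 - 2·(284/5) = 427/5.
Bastion's profit: (427/5 - 57)·(71/5) = 403.2800.

403.28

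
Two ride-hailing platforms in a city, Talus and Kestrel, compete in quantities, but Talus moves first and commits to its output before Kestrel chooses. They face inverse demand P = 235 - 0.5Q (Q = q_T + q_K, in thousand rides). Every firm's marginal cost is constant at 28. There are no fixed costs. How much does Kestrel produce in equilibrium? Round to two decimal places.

The follower Kestrel best-responds to any q_T: π_K = (235 - 0.5Q)q_K - 28q_K.
Setting the follower's marginal profit to zero, 207 - (1/2)q_T - q_K = 0, i.e. q_K = (207 - (1/2)q_T).
The leader anticipates this reaction. Substituting into P = 235 - 0.5Q gives P = 263/2 - (1/4)q_T, so π_T = (263/2 - (1/4)q_T)q_T - 28q_T.
The leader's first-order condition 207/2 - (1/2)q_T = 0 yields q_T = 207.
Then q_K = (207 - (1/2)·207) = 207/2.

103.50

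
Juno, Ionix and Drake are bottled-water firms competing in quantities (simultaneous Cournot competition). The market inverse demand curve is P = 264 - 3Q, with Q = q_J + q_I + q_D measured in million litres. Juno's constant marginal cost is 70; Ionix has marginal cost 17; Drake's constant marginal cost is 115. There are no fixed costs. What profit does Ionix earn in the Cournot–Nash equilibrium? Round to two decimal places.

Juno's profit: π_J = (264 - 3Q)q_J - (70q_J). Setting ∂π_J/∂q_J = 0: 194 - 6q_J - 3(q_I + q_D) = 0.
Ionix's profit: π_I = (264 - 3Q)q_I - (17q_I). Setting ∂π_I/∂q_I = 0: 247 - 6q_I - 3(q_J + q_D) = 0.
Drake's profit: π_D = (264 - 3Q)q_D - (115q_D). Setting ∂π_D/∂q_D = 0: 149 - 6q_D - 3(q_J + q_I) = 0.
Adding the 3 first-order conditions: 590 − 12Q = 0, so Q = 295/6.
Back-substituting: q_J = (194 − 295/2)/3 = 31/2, q_I = (247 − 295/2)/3 = 199/6, q_D = (149 − 295/2)/3 = 1/2.
Price P = 264 - 3·(295/6) = 233/2.
Ionix's profit: (233/2 - 17)·(199/6) = 3300.0833.

3300.08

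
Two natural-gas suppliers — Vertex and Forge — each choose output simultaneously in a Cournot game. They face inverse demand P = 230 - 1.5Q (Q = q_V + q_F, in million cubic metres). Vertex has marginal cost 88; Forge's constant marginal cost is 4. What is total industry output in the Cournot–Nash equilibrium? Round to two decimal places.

81.78

Vertex's profit: π_V = (230 - 1.5Q)q_V - (88q_V). Setting ∂π_V/∂q_V = 0: 142 - 3q_V - (3/2)(q_F) = 0.
Forge's profit: π_F = (230 - 1.5Q)q_F - (4q_F). Setting ∂π_F/∂q_F = 0: 226 - 3q_F - (3/2)(q_V) = 0.
Best responses: q_V = (142 - (3/2)q_F)/3, q_F = (226 - (3/2)q_V)/3.
Substituting one into the other gives q_V = 116/9 and q_F = 620/9.
Total output Q = 116/9 + 620/9 = 736/9.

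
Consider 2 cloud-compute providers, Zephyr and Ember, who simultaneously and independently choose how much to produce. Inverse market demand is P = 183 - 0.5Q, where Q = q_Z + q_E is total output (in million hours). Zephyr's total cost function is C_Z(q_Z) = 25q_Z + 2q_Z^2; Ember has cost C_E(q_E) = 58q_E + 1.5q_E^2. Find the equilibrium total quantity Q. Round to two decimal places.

56.48

Zephyr's profit: π_Z = (183 - 0.5Q)q_Z - (25q_Z + 2q_Z²). Setting ∂π_Z/∂q_Z = 0: 158 - 5q_Z - (1/2)(q_E) = 0.
Ember's profit: π_E = (183 - 0.5Q)q_E - (58q_E + (3/2)q_E²). Setting ∂π_E/∂q_E = 0: 125 - 4q_E - (1/2)(q_Z) = 0.
So q_Z = (158 - (1/2)q_E)/5 and q_E = (125 - (1/2)q_Z)/4.
Substituting one into the other gives q_Z = 28.8354 and q_E = 27.6456.
Total output Q = 28.8354 + 27.6456 = 56.4810.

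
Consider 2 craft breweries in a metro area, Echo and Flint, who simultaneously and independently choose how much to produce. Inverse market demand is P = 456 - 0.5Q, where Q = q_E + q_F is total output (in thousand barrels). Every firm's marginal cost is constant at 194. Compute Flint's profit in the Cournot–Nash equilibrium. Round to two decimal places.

Each firm earns π_i = (456 - 0.5Q)q_i - 194q_i.
First-order condition (treating rivals' output as given): 262 - q_i - (1/2)q_j = 0.
By symmetry each firm produces the same amount; substituting q_j = q_i yields q_i = 262/(3/2) = 524/3.
Price P = 456 - (1/2)·(1048/3) = 844/3.
Flint's profit: (844/3 - 194)·(524/3) = 15254.2222.

15254.22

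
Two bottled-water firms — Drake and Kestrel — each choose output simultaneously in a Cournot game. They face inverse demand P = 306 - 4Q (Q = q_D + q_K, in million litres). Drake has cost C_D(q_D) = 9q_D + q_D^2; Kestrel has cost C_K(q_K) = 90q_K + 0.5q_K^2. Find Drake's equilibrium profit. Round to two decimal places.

2988.02

Drake's profit: π_D = (306 - 4Q)q_D - (9q_D + q_D²). Setting ∂π_D/∂q_D = 0: 297 - 10q_D - 4(q_K) = 0.
Kestrel's profit: π_K = (306 - 4Q)q_K - (90q_K + (1/2)q_K²). Setting ∂π_K/∂q_K = 0: 216 - 9q_K - 4(q_D) = 0.
Rearranging gives the reaction functions q_D = (297 - 4q_K)/10 and q_K = (216 - 4q_D)/9.
Substituting one into the other gives q_D = 1809/74 and q_K = 486/37.
Price P = 306 - 4·37.5811 = 155.6757.
Drake's profit: 155.6757·(1809/74) - 9·(1809/74) - (1809/74)² = 2988.0214.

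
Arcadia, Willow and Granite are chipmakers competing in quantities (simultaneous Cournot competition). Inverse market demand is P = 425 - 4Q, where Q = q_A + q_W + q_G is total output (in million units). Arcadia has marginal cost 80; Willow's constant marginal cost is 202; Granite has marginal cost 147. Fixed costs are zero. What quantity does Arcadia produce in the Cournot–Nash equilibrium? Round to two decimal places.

Arcadia's profit: π_A = (425 - 4Q)q_A - (80q_A). Setting ∂π_A/∂q_A = 0: 345 - 8q_A - 4(q_W + q_G) = 0.
Willow's profit: π_W = (425 - 4Q)q_W - (202q_W). Setting ∂π_W/∂q_W = 0: 223 - 8q_W - 4(q_A + q_G) = 0.
Granite's first-order condition: 278 - 8q_G - 4(q_A + q_W) = 0.
Adding the 3 first-order conditions: 846 − 16Q = 0, so Q = 423/8.
Back-substituting: q_A = (345 − 423/2)/4 = 267/8, q_W = (223 − 423/2)/4 = 23/8, q_G = (278 − 423/2)/4 = 133/8.

33.38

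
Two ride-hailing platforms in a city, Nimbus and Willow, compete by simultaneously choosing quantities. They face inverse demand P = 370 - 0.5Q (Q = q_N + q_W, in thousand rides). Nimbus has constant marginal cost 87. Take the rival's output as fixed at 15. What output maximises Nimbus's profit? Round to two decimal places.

With the rival's output fixed at 15, Nimbus's profit is π_N = (370 - (1/2)·15 - (1/2)q_N)q_N - (87q_N) = (725/2 - (1/2)q_N)q_N - (87q_N).
∂π_N/∂q_N = 551/2 - q_N = 0, so q_N = 551/2.

275.50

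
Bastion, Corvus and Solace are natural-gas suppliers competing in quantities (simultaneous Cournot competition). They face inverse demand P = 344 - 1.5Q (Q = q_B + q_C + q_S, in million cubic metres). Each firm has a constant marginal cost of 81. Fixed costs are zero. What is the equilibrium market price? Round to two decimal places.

A representative firm's profit is π_i = q_i(344 - 1.5Q) - 81q_i.
First-order condition (treating rivals' output as given): 263 - 3q_i - (3/2)·Σ_{j≠i} q_j = 0.
With identical firms every q_j equals q_i, so Σ_{j≠i} q_j = 2q_i and 263 = 6q_i, giving q_i = 263/6.
Total output Q = 263/2, so price P = 344 - (3/2)·(263/2) = 587/4.

146.75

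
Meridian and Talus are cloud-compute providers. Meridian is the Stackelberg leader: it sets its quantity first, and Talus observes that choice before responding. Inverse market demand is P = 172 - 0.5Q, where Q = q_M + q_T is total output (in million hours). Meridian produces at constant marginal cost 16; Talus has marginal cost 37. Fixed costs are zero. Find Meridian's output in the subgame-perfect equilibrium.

Solve by backward induction. Given q_M, the follower Talus maximises π_T = (172 - (1/2)q_M - (1/2)q_T)q_T - 37q_T.
∂π_T/∂q_T = 135 - (1/2)q_M - q_T = 0 gives the reaction function q_T = (135 - (1/2)q_M).
Meridian substitutes q_T(q_M) into its own profit: π_M = q_M(172 - (1/2)q_M - (135 - (1/2)q_M)/2) - 16q_M = (209/2 - (1/4)q_M)q_M - 16q_M.
Leader FOC: 177/2 - (1/2)q_M = 0, so q_M = 177.
Then q_T = (135 - (1/2)·177) = 93/2.

177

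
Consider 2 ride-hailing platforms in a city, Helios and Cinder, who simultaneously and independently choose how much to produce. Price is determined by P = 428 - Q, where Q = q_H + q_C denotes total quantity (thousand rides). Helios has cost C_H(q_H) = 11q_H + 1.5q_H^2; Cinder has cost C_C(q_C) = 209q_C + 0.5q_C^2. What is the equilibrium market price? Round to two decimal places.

Helios's profit: π_H = (428 - Q)q_H - (11q_H + (3/2)q_H²). Setting ∂π_H/∂q_H = 0: 417 - 5q_H - (q_C) = 0.
Cinder's first-order condition: 219 - 3q_C - (q_H) = 0.
Rearranging gives the reaction functions q_H = (417 - q_C)/5 and q_C = (219 - q_H)/3.
Solving the pair: q_H = 516/7, q_C = 339/7.
Total output Q = 855/7, so price P = 428 - 855/7 = 305.8571.

305.86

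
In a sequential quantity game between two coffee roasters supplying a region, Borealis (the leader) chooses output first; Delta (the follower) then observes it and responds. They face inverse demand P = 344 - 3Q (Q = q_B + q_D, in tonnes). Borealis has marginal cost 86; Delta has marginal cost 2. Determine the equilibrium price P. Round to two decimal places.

129.50

Solve by backward induction. Given q_B, the follower Delta maximises π_D = (344 - 3q_B - 3q_D)q_D - 2q_D.
∂π_D/∂q_D = 342 - 3q_B - 6q_D = 0 gives the reaction function q_D = (342 - 3q_B)/6.
The leader anticipates this reaction. Substituting into P = 344 - 3Q gives P = 173 - (3/2)q_B, so π_B = (173 - (3/2)q_B)q_B - 86q_B.
Maximising: ∂π_B/∂q_B = 87 - 3q_B = 0, giving q_B = 29.
Then q_D = (342 - 3·29)/6 = 85/2.
Total output Q = 143/2, so price P = 344 - 3·(143/2) = 259/2.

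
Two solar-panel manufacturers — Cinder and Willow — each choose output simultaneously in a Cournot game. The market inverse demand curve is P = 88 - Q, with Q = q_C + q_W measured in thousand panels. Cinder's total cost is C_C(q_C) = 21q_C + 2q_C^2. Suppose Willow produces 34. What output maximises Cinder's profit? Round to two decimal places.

With the rival's output fixed at 34, Cinder's profit is π_C = (88 - 34 - q_C)q_C - (21q_C + 2q_C²) = (54 - q_C)q_C - (21q_C + 2q_C²).
∂π_C/∂q_C = 33 - 6q_C = 0, so q_C = 11/2.

5.50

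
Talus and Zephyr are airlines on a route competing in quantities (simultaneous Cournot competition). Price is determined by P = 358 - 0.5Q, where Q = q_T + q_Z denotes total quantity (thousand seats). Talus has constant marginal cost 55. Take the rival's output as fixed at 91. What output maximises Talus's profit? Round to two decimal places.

257.50

With the rival's output fixed at 91, Talus's profit is π_T = (358 - (1/2)·91 - (1/2)q_T)q_T - (55q_T) = (625/2 - (1/2)q_T)q_T - (55q_T).
∂π_T/∂q_T = 515/2 - q_T = 0, so q_T = 515/2.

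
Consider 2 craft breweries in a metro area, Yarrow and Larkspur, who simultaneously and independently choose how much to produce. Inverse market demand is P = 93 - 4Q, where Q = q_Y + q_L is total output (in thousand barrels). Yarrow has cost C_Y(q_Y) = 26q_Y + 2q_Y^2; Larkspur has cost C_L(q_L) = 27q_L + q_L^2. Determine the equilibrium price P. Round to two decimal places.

Yarrow's profit: π_Y = (93 - 4Q)q_Y - (26q_Y + 2q_Y²). Setting ∂π_Y/∂q_Y = 0: 67 - 12q_Y - 4(q_L) = 0.
Larkspur's profit: π_L = (93 - 4Q)q_L - (27q_L + q_L²). Setting ∂π_L/∂q_L = 0: 66 - 10q_L - 4(q_Y) = 0.
Rearranging gives the reaction functions q_Y = (67 - 4q_L)/12 and q_L = (66 - 4q_Y)/10.
Substituting one into the other gives q_Y = 203/52 and q_L = 131/26.
Total output Q = 465/52, so price P = 93 - 4·(465/52) = 744/13.

57.23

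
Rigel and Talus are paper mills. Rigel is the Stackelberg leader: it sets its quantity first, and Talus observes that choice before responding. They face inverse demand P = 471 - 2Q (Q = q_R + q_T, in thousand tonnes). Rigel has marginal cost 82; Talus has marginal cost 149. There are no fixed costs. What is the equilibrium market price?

196

Solve by backward induction. Given q_R, the follower Talus maximises π_T = (471 - 2q_R - 2q_T)q_T - 149q_T.
Follower FOC: 322 - 2q_R - 4q_T = 0, so q_T(q_R) = (322 - 2q_R)/4.
Rigel substitutes q_T(q_R) into its own profit: π_R = q_R(471 - 2q_R - (322 - 2q_R)/2) - 82q_R = (310 - q_R)q_R - 82q_R.
The leader's first-order condition 228 - 2q_R = 0 yields q_R = 114.
Then q_T = (322 - 2·114)/4 = 47/2.
Total output Q = 275/2, so price P = 471 - 2·(275/2) = 196.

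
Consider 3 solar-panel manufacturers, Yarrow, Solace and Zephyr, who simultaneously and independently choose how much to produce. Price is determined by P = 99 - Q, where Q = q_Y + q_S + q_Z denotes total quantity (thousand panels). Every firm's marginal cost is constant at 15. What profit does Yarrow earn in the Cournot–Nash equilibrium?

441

Each firm earns π_i = (99 - Q)q_i - 15q_i.
First-order condition (treating rivals' output as given): 84 - 2q_i - Σ_{j≠i} q_j = 0.
With identical firms every q_j equals q_i, so Σ_{j≠i} q_j = 2q_i and 84 = 4q_i, giving q_i = 21.
Price P = 99 - 63 = 36.
Yarrow's profit: (36 - 15)·21 = 441.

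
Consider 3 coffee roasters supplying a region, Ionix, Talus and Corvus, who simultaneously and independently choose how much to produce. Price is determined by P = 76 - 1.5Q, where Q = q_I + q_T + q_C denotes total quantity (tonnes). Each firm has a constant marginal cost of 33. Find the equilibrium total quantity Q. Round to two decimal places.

21.50

Each firm earns π_i = (76 - 1.5Q)q_i - 33q_i.
First-order condition (treating rivals' output as given): 43 - 3q_i - (3/2)·Σ_{j≠i} q_j = 0.
By symmetry each firm produces the same amount; substituting Σ_{j≠i} q_j = 2q_i yields q_i = 43/6.
Total output Q = 43/6 + 43/6 + 43/6 = 43/2.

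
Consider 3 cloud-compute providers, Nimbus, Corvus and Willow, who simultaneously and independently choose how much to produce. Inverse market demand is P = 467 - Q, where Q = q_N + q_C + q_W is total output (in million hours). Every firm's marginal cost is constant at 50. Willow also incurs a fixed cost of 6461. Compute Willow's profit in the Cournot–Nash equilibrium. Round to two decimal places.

4407.06

Each firm earns π_i = (467 - Q)q_i - 50q_i.
First-order condition (treating rivals' output as given): 417 - 2q_i - Σ_{j≠i} q_j = 0.
With identical firms every q_j equals q_i, so Σ_{j≠i} q_j = 2q_i and 417 = 4q_i, giving q_i = 417/4.
Price P = 467 - 1251/4 = 617/4.
Willow's profit: (617/4 - 50)·(417/4) - 6461 = 4407.0625.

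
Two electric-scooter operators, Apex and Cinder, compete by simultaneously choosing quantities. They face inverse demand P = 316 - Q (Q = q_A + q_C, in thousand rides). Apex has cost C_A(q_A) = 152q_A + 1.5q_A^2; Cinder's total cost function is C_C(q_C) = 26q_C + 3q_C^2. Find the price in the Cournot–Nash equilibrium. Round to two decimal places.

Apex's profit: π_A = (316 - Q)q_A - (152q_A + (3/2)q_A²). Setting ∂π_A/∂q_A = 0: 164 - 5q_A - (q_C) = 0.
Cinder's first-order condition: 290 - 8q_C - (q_A) = 0.
Rearranging gives the reaction functions q_A = (164 - q_C)/5 and q_C = (290 - q_A)/8.
Solving the pair: q_A = 1022/39, q_C = 1286/39.
Total output Q = 59.1795, so price P = 316 - 59.1795 = 256.8205.

256.82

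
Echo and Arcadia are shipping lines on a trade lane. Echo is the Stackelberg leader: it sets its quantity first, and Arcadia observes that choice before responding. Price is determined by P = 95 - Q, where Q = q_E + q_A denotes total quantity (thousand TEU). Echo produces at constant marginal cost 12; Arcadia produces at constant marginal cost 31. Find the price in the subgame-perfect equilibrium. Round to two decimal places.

The follower Arcadia best-responds to any q_E: π_A = (95 - Q)q_A - 31q_A.
Follower FOC: 64 - q_E - 2q_A = 0, so q_A(q_E) = (64 - q_E)/2.
Echo substitutes q_A(q_E) into its own profit: π_E = q_E(95 - q_E - (64 - q_E)/2) - 12q_E = (63 - (1/2)q_E)q_E - 12q_E.
Maximising: ∂π_E/∂q_E = 51 - q_E = 0, giving q_E = 51.
Then q_A = (64 - 51)/2 = 13/2.
Total output Q = 115/2, so price P = 95 - 115/2 = 75/2.

37.50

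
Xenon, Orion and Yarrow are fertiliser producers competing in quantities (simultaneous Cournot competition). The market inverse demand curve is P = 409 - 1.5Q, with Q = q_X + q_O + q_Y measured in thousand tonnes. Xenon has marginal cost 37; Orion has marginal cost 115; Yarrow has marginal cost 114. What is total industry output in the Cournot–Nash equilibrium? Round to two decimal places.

160.17

Xenon's profit: π_X = (409 - 1.5Q)q_X - (37q_X). Setting ∂π_X/∂q_X = 0: 372 - 3q_X - (3/2)(q_O + q_Y) = 0.
Orion's first-order condition: 294 - 3q_O - (3/2)(q_X + q_Y) = 0.
Yarrow's first-order condition: 295 - 3q_Y - (3/2)(q_X + q_O) = 0.
Summing all 3 equations gives 961 − 6Q = 0, hence Q = 961/6.
Back-substituting: q_X = (372 − 961/4)/(3/2) = 527/6, q_O = (294 − 961/4)/(3/2) = 215/6, q_Y = (295 − 961/4)/(3/2) = 73/2.
Total output Q = 527/6 + 215/6 + 73/2 = 961/6.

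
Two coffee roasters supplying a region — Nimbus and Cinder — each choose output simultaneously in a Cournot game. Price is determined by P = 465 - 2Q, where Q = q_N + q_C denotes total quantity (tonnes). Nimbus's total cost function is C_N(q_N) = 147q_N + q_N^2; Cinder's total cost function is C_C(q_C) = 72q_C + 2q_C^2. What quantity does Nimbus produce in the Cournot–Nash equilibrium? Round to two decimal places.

Nimbus's profit: π_N = (465 - 2Q)q_N - (147q_N + q_N²). Setting ∂π_N/∂q_N = 0: 318 - 6q_N - 2(q_C) = 0.
Cinder's profit: π_C = (465 - 2Q)q_C - (72q_C + 2q_C²). Setting ∂π_C/∂q_C = 0: 393 - 8q_C - 2(q_N) = 0.
So q_N = (318 - 2q_C)/6 and q_C = (393 - 2q_N)/8.
Substituting one into the other gives q_N = 879/22 and q_C = 861/22.

39.95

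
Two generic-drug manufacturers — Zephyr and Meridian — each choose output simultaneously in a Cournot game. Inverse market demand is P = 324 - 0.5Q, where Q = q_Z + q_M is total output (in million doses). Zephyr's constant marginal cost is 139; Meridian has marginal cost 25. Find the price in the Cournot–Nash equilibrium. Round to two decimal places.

Zephyr's profit: π_Z = (324 - 0.5Q)q_Z - (139q_Z). Setting ∂π_Z/∂q_Z = 0: 185 - q_Z - (1/2)(q_M) = 0.
Meridian's first-order condition: 299 - q_M - (1/2)(q_Z) = 0.
Rearranging gives the reaction functions q_Z = (185 - (1/2)q_M) and q_M = (299 - (1/2)q_Z).
Substituting one into the other gives q_Z = 142/3 and q_M = 826/3.
Total output Q = 968/3, so price P = 324 - (1/2)·(968/3) = 488/3.

162.67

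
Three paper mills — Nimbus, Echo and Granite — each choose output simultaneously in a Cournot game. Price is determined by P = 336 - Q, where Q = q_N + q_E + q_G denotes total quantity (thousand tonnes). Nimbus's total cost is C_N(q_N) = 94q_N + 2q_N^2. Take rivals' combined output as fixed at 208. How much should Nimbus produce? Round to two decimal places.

5.67

With rivals' combined output fixed at 208, Nimbus's profit is π_N = (336 - 208 - q_N)q_N - (94q_N + 2q_N²) = (128 - q_N)q_N - (94q_N + 2q_N²).
∂π_N/∂q_N = 34 - 6q_N = 0, so q_N = 17/3.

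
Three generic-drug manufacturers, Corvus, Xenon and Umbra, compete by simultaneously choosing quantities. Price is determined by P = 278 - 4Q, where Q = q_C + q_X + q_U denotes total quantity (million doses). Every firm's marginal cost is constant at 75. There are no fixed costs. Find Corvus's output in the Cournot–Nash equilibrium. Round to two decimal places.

Each firm earns π_i = (278 - 4Q)q_i - 75q_i.
Setting ∂π_i/∂q_i = 0 with rivals' quantities fixed: 203 - 8q_i - 4·Σ_{j≠i} q_j = 0.
With identical firms every q_j equals q_i, so Σ_{j≠i} q_j = 2q_i and 203 = 16q_i, giving q_i = 203/16.

12.69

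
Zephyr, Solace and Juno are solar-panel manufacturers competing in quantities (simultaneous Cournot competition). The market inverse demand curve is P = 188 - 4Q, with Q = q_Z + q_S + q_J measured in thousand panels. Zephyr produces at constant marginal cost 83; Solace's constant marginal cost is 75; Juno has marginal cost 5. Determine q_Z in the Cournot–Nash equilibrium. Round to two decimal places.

Zephyr's profit: π_Z = (188 - 4Q)q_Z - (83q_Z). Setting ∂π_Z/∂q_Z = 0: 105 - 8q_Z - 4(q_S + q_J) = 0.
Solace's first-order condition: 113 - 8q_S - 4(q_Z + q_J) = 0.
Juno's profit: π_J = (188 - 4Q)q_J - (5q_J). Setting ∂π_J/∂q_J = 0: 183 - 8q_J - 4(q_Z + q_S) = 0.
Adding the 3 conditions: 401 − 8Q − 8Q = 0, i.e. Q = 401/16.
Back-substituting: q_Z = (105 − 401/4)/4 = 19/16, q_S = (113 − 401/4)/4 = 51/16, q_J = (183 − 401/4)/4 = 331/16.

1.19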